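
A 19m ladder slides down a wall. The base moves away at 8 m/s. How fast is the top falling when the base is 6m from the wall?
48√13/65 ≈ 2.663 m/s

x² + y² = 19²
2x·dx/dt + 2y·dy/dt = 0
dy/dt = -x/y · dx/dt = -6/(5√13) · 8 = -48√13/65 m/s
The top is descending at 48√13/65 ≈ 2.663 m/s.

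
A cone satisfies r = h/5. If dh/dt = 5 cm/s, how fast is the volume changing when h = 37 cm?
1369π/5 cm³/s

V = (1/3)π(h/5)²h = πh³/75
dV/dt = πh²/25 · 5
At h = 37: dV/dt = 1369π/5 cm³/s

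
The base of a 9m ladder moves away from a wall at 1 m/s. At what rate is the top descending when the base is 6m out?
2√5/5 ≈ 0.8944 m/s

x² + y² = 9²
2x·dx/dt + 2y·dy/dt = 0
dy/dt = -x/y · dx/dt = -6/(3√5) · 1 = -2√5/5 m/s
The top is descending at 2√5/5 ≈ 0.8944 m/s.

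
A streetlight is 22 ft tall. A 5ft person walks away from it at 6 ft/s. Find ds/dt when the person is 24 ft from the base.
30/17 ft/s

By similar triangles: 22/(x+s) = 5/s
Solving: s = 5x/17
ds/dt = 5/17 · dx/dt = 5/17 · 6 = 30/17 ft/s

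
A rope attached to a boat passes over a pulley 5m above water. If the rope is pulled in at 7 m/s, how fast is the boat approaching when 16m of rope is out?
16√231/33 ≈ 7.369 m/s

rope² = x² + 5²
x = √(16² - 5²) = √231
dx/dt = (rope/x) · d(rope)/dt = (16/√231) · (-7) = -16√231/33 m/s
The boat approaches at 16√231/33 ≈ 7.369 m/s.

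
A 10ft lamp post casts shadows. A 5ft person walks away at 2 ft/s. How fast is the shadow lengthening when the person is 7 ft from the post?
2 ft/s

By similar triangles: 10/(x+s) = 5/s
Solving: s = 5x/5
ds/dt = 5/5 · dx/dt = 1 · 2 = 2 ft/s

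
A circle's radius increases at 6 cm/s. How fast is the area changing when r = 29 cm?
348π cm²/s

A = πr²
dA/dt = 2πr · dr/dt = 2π(29)(6) = 348π cm²/s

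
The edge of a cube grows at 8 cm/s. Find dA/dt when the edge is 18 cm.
1728 cm²/s

A = 6s²
dA/dt = 12s · ds/dt = 12·18·8 = 1728 cm²/s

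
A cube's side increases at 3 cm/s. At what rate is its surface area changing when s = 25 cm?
900 cm²/s

A = 6s²
dA/dt = 12s · ds/dt = 12·25·3 = 900 cm²/s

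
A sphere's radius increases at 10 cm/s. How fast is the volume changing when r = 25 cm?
25000π cm³/s

V = (4/3)πr³
dV/dt = dV/dr · dr/dt = 4πr² · 10
At r = 25: dV/dt = 25000π cm³/s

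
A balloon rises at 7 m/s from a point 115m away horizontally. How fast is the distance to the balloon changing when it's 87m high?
609√20794/20794 ≈ 4.223 m/s

z² = 115² + y²
z = √(115² + 87²) = √20794
dz/dt = y/z · dy/dt = 87/√20794 · 7 = 609√20794/20794 ≈ 4.223 m/s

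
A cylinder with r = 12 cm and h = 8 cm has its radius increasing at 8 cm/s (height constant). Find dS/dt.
512π cm²/s

S = 2πrh + 2πr² (lateral + bases)
dS/dt = (2πh + 4πr)·dr/dt = (2π·8 + 4π·12)·8
= 512π cm²/s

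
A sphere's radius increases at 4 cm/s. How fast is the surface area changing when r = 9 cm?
288π cm²/s

S = 4πr²
dS/dt = dS/dr · dr/dt = 8πr · 4
At r = 9: dS/dt = 288π cm²/s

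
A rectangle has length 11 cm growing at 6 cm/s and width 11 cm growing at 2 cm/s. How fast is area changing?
88 cm²/s

A = lw
dA/dt = w·dl/dt + l·dw/dt = 11·6 + 11·2 = 88 cm²/s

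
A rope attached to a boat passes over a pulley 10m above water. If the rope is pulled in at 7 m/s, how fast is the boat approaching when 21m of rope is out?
147√341/341 ≈ 7.96 m/s

rope² = x² + 10²
x = √(21² - 10²) = √341
dx/dt = (rope/x) · d(rope)/dt = (21/√341) · (-7) = -147√341/341 m/s
The boat approaches at 147√341/341 ≈ 7.96 m/s.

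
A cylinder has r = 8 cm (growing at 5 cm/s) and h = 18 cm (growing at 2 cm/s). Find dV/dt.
1568π cm³/s

V = πr²h
dV/dt = 2πrh·dr/dt + πr²·dh/dt
= 2π(8)(18)(5) + π(8)²(2)
= 1568π cm³/s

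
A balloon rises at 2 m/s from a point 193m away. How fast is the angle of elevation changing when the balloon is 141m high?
0.006757 rad/s

tan(θ) = y/193
sec²(θ) · dθ/dt = (1/193) · dy/dt
dθ/dt = cos²(θ)/193 · 2 = 193/(193² + 141²) · 2
dθ/dt = 0.006757 rad/s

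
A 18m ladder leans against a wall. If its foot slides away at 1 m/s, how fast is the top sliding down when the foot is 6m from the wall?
√2/4 ≈ 0.3536 m/s

x² + y² = 18²
2x·dx/dt + 2y·dy/dt = 0
dy/dt = -x/y · dx/dt = -6/(12√2) · 1 = -√2/4 m/s
The top is descending at √2/4 ≈ 0.3536 m/s.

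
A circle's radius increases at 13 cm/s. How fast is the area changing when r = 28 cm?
728π cm²/s

A = πr²
dA/dt = 2πr · dr/dt = 2π(28)(13) = 728π cm²/s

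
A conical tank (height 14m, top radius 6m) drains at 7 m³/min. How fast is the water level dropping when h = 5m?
343/(225π) ≈ 0.4852 m/min

r/h = 6/14, so r = (3/7)h
V = (1/3)πr²h = (1/3)π((3/7)h)²h = (3/49)πh³
dV/dh = (9/49)πh²
dh/dt = (dV/dt)/(dV/dh) = -7/((9/49)π·5²) = -343/(225π) m/min
The level is dropping at 343/(225π) ≈ 0.4852 m/min.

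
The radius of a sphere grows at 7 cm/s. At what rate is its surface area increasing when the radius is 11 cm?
616π cm²/s

S = 4πr²
dS/dt = dS/dr · dr/dt = 8πr · 7
At r = 11: dS/dt = 616π cm²/s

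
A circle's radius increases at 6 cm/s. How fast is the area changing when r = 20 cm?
240π cm²/s

A = πr²
dA/dt = 2πr · dr/dt = 2π(20)(6) = 240π cm²/s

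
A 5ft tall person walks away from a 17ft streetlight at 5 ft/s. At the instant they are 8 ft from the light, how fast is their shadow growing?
25/12 ft/s

By similar triangles: 17/(x+s) = 5/s
Solving: s = 5x/12
ds/dt = 5/12 · dx/dt = 5/12 · 5 = 25/12 ft/s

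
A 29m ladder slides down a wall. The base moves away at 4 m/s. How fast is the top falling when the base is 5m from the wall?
5√51/51 ≈ 0.7001 m/s

x² + y² = 29²
2x·dx/dt + 2y·dy/dt = 0
dy/dt = -x/y · dx/dt = -5/(4√51) · 4 = -5√51/51 m/s
The top is descending at 5√51/51 ≈ 0.7001 m/s.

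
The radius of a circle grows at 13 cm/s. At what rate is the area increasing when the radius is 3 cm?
78π cm²/s

A = πr²
dA/dt = 2πr · dr/dt = 2π(3)(13) = 78π cm²/s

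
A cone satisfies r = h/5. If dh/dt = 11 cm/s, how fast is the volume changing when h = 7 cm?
539π/25 cm³/s

V = (1/3)π(h/5)²h = πh³/75
dV/dt = πh²/25 · 11
At h = 7: dV/dt = 539π/25 cm³/s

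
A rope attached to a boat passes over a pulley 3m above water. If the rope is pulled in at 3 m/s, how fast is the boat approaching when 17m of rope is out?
51√70/140 ≈ 3.048 m/s

rope² = x² + 3²
x = √(17² - 3²) = 2√70
dx/dt = (rope/x) · d(rope)/dt = (17/(2√70)) · (-3) = -51√70/140 m/s
The boat approaches at 51√70/140 ≈ 3.048 m/s.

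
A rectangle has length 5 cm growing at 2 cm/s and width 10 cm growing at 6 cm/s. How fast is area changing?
50 cm²/s

A = lw
dA/dt = w·dl/dt + l·dw/dt = 10·2 + 5·6 = 50 cm²/s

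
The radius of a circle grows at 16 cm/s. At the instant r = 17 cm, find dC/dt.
32π cm/s

C = 2πr
dC/dt = 2π · dr/dt = 2π · 16 = 32π cm/s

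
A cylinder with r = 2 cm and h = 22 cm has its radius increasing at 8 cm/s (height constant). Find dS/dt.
416π cm²/s

S = 2πrh + 2πr² (lateral + bases)
dS/dt = (2πh + 4πr)·dr/dt = (2π·22 + 4π·2)·8
= 416π cm²/s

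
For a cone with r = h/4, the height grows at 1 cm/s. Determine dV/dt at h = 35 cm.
1225π/16 cm³/s

V = (1/3)π(h/4)²h = πh³/48
dV/dt = πh²/16 · 1
At h = 35: dV/dt = 1225π/16 cm³/s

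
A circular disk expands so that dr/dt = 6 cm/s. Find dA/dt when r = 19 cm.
228π cm²/s

A = πr²
dA/dt = 2πr · dr/dt = 2π(19)(6) = 228π cm²/s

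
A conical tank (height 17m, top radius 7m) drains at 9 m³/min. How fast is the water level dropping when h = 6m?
289/(196π) ≈ 0.4693 m/min

r/h = 7/17, so r = (7/17)h
V = (1/3)πr²h = (1/3)π((7/17)h)²h = (49/867)πh³
dV/dh = (49/289)πh²
dh/dt = (dV/dt)/(dV/dh) = -9/((49/289)π·6²) = -289/(196π) m/min
The level is dropping at 289/(196π) ≈ 0.4693 m/min.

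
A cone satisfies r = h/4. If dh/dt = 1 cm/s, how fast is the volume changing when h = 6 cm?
9π/4 cm³/s

V = (1/3)π(h/4)²h = πh³/48
dV/dt = πh²/16 · 1
At h = 6: dV/dt = 9π/4 cm³/s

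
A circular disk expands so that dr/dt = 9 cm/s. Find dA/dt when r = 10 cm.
180π cm²/s

A = πr²
dA/dt = 2πr · dr/dt = 2π(10)(9) = 180π cm²/s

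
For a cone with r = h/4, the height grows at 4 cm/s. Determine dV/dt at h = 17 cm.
289π/4 cm³/s

V = (1/3)π(h/4)²h = πh³/48
dV/dt = πh²/16 · 4
At h = 17: dV/dt = 289π/4 cm³/s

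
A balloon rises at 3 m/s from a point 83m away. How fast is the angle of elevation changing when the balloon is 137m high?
0.009705 rad/s

tan(θ) = y/83
sec²(θ) · dθ/dt = (1/83) · dy/dt
dθ/dt = cos²(θ)/83 · 3 = 83/(83² + 137²) · 3
dθ/dt = 0.009705 rad/s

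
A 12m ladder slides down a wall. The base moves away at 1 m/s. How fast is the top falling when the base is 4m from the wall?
√2/4 ≈ 0.3536 m/s

x² + y² = 12²
2x·dx/dt + 2y·dy/dt = 0
dy/dt = -x/y · dx/dt = -4/(8√2) · 1 = -√2/4 m/s
The top is descending at √2/4 ≈ 0.3536 m/s.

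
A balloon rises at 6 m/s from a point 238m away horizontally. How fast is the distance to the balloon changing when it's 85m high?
30√221/221 ≈ 2.018 m/s

z² = 238² + y²
z = √(238² + 85²) = 17√221
dz/dt = y/z · dy/dt = 85/(17√221) · 6 = 30√221/221 ≈ 2.018 m/s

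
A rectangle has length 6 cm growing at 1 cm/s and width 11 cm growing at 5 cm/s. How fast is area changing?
41 cm²/s

A = lw
dA/dt = w·dl/dt + l·dw/dt = 11·1 + 6·5 = 41 cm²/s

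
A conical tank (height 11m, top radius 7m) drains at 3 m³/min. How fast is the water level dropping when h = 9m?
121/(1323π) ≈ 0.02911 m/min

r/h = 7/11, so r = (7/11)h
V = (1/3)πr²h = (1/3)π((7/11)h)²h = (49/363)πh³
dV/dh = (49/121)πh²
dh/dt = (dV/dt)/(dV/dh) = -3/((49/121)π·9²) = -121/(1323π) m/min
The level is dropping at 121/(1323π) ≈ 0.02911 m/min.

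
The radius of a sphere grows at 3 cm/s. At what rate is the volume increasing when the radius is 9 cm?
972π cm³/s

V = (4/3)πr³
dV/dt = dV/dr · dr/dt = 4πr² · 3
At r = 9: dV/dt = 972π cm³/s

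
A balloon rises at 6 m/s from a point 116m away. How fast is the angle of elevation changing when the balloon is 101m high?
0.02942 rad/s

tan(θ) = y/116
sec²(θ) · dθ/dt = (1/116) · dy/dt
dθ/dt = cos²(θ)/116 · 6 = 116/(116² + 101²) · 6
dθ/dt = 0.02942 rad/s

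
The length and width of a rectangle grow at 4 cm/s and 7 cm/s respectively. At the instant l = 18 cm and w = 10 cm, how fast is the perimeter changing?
22 cm/s

P = 2(l + w)
dP/dt = 2(dl/dt + dw/dt) = 2(4 + 7) = 22 cm/s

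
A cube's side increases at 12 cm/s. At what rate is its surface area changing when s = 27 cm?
3888 cm²/s

A = 6s²
dA/dt = 12s · ds/dt = 12·27·12 = 3888 cm²/s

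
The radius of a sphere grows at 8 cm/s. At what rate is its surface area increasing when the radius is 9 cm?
576π cm²/s

S = 4πr²
dS/dt = dS/dr · dr/dt = 8πr · 8
At r = 9: dS/dt = 576π cm²/s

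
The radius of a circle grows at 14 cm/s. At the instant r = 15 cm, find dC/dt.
28π cm/s

C = 2πr
dC/dt = 2π · dr/dt = 2π · 14 = 28π cm/s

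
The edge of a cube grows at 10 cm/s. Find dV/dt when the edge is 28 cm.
23520 cm³/s

V = s³
dV/dt = 3s² · ds/dt = 3·28²·10 = 23520 cm³/s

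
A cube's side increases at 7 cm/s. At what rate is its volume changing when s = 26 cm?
14196 cm³/s

V = s³
dV/dt = 3s² · ds/dt = 3·26²·7 = 14196 cm³/s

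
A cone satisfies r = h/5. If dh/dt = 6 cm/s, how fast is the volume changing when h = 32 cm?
6144π/25 cm³/s

V = (1/3)π(h/5)²h = πh³/75
dV/dt = πh²/25 · 6
At h = 32: dV/dt = 6144π/25 cm³/s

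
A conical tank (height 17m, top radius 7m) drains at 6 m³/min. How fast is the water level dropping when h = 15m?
578/(3675π) ≈ 0.05006 m/min

r/h = 7/17, so r = (7/17)h
V = (1/3)πr²h = (1/3)π((7/17)h)²h = (49/867)πh³
dV/dh = (49/289)πh²
dh/dt = (dV/dt)/(dV/dh) = -6/((49/289)π·15²) = -578/(3675π) m/min
The level is dropping at 578/(3675π) ≈ 0.05006 m/min.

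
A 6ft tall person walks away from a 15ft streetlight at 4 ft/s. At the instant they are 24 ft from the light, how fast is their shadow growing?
8/3 ft/s

By similar triangles: 15/(x+s) = 6/s
Solving: s = 6x/9
ds/dt = 6/9 · dx/dt = 2/3 · 4 = 8/3 ft/s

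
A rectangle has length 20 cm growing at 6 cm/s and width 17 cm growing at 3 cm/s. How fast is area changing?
162 cm²/s

A = lw
dA/dt = w·dl/dt + l·dw/dt = 17·6 + 20·3 = 162 cm²/s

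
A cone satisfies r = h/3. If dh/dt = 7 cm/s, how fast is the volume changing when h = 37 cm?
9583π/9 cm³/s

V = (1/3)π(h/3)²h = πh³/27
dV/dt = πh²/9 · 7
At h = 37: dV/dt = 9583π/9 cm³/s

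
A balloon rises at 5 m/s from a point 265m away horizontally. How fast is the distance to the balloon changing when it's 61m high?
305√73946/73946 ≈ 1.122 m/s

z² = 265² + y²
z = √(265² + 61²) = √73946
dz/dt = y/z · dy/dt = 61/√73946 · 5 = 305√73946/73946 ≈ 1.122 m/s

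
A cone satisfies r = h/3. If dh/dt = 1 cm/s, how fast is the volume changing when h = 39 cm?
169π cm³/s

V = (1/3)π(h/3)²h = πh³/27
dV/dt = πh²/9 · 1
At h = 39: dV/dt = 169π cm³/s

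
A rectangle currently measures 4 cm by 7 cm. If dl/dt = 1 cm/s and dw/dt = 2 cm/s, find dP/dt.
6 cm/s

P = 2(l + w)
dP/dt = 2(dl/dt + dw/dt) = 2(1 + 2) = 6 cm/s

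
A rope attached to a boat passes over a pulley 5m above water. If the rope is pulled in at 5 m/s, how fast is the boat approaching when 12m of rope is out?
60√119/119 ≈ 5.5 m/s

rope² = x² + 5²
x = √(12² - 5²) = √119
dx/dt = (rope/x) · d(rope)/dt = (12/√119) · (-5) = -60√119/119 m/s
The boat approaches at 60√119/119 ≈ 5.5 m/s.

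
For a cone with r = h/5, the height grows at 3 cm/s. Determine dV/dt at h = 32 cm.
3072π/25 cm³/s

V = (1/3)π(h/5)²h = πh³/75
dV/dt = πh²/25 · 3
At h = 32: dV/dt = 3072π/25 cm³/s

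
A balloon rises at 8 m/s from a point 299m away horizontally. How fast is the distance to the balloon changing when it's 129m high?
516√106042/53021 ≈ 3.169 m/s

z² = 299² + y²
z = √(299² + 129²) = √106042
dz/dt = y/z · dy/dt = 129/√106042 · 8 = 516√106042/53021 ≈ 3.169 m/s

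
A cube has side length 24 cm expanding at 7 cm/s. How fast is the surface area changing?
2016 cm²/s

A = 6s²
dA/dt = 12s · ds/dt = 12·24·7 = 2016 cm²/s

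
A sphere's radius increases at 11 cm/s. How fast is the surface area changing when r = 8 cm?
704π cm²/s

S = 4πr²
dS/dt = dS/dr · dr/dt = 8πr · 11
At r = 8: dS/dt = 704π cm²/s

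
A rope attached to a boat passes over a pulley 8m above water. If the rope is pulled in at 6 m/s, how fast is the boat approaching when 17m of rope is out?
34/5 = 6.8 m/s

rope² = x² + 8²
x = √(17² - 8²) = 15
dx/dt = (rope/x) · d(rope)/dt = (17/15) · (-6) = -34/5 m/s
The boat approaches at 34/5 = 6.8 m/s.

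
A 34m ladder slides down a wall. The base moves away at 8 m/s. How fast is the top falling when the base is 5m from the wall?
40√1131/1131 ≈ 1.189 m/s

x² + y² = 34²
2x·dx/dt + 2y·dy/dt = 0
dy/dt = -x/y · dx/dt = -5/√1131 · 8 = -40√1131/1131 m/s
The top is descending at 40√1131/1131 ≈ 1.189 m/s.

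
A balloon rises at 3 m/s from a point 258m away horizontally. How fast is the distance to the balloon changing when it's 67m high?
201√71053/71053 ≈ 0.7541 m/s

z² = 258² + y²
z = √(258² + 67²) = √71053
dz/dt = y/z · dy/dt = 67/√71053 · 3 = 201√71053/71053 ≈ 0.7541 m/s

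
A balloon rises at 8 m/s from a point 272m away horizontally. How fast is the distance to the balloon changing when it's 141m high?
1128√93865/93865 ≈ 3.682 m/s

z² = 272² + y²
z = √(272² + 141²) = √93865
dz/dt = y/z · dy/dt = 141/√93865 · 8 = 1128√93865/93865 ≈ 3.682 m/s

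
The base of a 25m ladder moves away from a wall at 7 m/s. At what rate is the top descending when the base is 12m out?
84√481/481 ≈ 3.83 m/s

x² + y² = 25²
2x·dx/dt + 2y·dy/dt = 0
dy/dt = -x/y · dx/dt = -12/√481 · 7 = -84√481/481 m/s
The top is descending at 84√481/481 ≈ 3.83 m/s.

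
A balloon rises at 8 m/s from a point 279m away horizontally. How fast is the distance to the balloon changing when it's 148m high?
1184√99745/99745 ≈ 3.749 m/s

z² = 279² + y²
z = √(279² + 148²) = √99745
dz/dt = y/z · dy/dt = 148/√99745 · 8 = 1184√99745/99745 ≈ 3.749 m/s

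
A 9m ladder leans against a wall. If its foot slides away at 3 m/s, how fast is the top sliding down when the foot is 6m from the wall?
6√5/5 ≈ 2.683 m/s

x² + y² = 9²
2x·dx/dt + 2y·dy/dt = 0
dy/dt = -x/y · dx/dt = -6/(3√5) · 3 = -6√5/5 m/s
The top is descending at 6√5/5 ≈ 2.683 m/s.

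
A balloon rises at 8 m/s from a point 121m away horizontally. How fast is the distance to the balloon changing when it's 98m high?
784√24245/24245 ≈ 5.035 m/s

z² = 121² + y²
z = √(121² + 98²) = √24245
dz/dt = y/z · dy/dt = 98/√24245 · 8 = 784√24245/24245 ≈ 5.035 m/s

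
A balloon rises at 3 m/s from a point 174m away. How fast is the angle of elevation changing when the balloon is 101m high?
0.012896 rad/s

tan(θ) = y/174
sec²(θ) · dθ/dt = (1/174) · dy/dt
dθ/dt = cos²(θ)/174 · 3 = 174/(174² + 101²) · 3
dθ/dt = 0.012896 rad/s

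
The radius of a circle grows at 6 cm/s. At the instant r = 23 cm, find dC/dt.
12π cm/s

C = 2πr
dC/dt = 2π · dr/dt = 2π · 6 = 12π cm/s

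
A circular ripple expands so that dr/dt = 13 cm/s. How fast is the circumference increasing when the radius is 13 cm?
26π cm/s

C = 2πr
dC/dt = 2π · dr/dt = 2π · 13 = 26π cm/s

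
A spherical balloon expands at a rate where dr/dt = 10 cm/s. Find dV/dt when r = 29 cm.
33640π cm³/s

V = (4/3)πr³
dV/dt = dV/dr · dr/dt = 4πr² · 10
At r = 29: dV/dt = 33640π cm³/s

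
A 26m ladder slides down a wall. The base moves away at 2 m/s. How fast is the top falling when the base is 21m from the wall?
42√235/235 ≈ 2.74 m/s

x² + y² = 26²
2x·dx/dt + 2y·dy/dt = 0
dy/dt = -x/y · dx/dt = -21/√235 · 2 = -42√235/235 m/s
The top is descending at 42√235/235 ≈ 2.74 m/s.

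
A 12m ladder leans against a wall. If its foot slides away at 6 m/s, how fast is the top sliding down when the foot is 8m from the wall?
12√5/5 ≈ 5.367 m/s

x² + y² = 12²
2x·dx/dt + 2y·dy/dt = 0
dy/dt = -x/y · dx/dt = -8/(4√5) · 6 = -12√5/5 m/s
The top is descending at 12√5/5 ≈ 5.367 m/s.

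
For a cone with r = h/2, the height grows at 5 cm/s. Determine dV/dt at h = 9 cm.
405π/4 cm³/s

V = (1/3)π(h/2)²h = πh³/12
dV/dt = πh²/4 · 5
At h = 9: dV/dt = 405π/4 cm³/s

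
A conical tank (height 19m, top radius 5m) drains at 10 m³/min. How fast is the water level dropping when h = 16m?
361/(640π) ≈ 0.1795 m/min

r/h = 5/19, so r = (5/19)h
V = (1/3)πr²h = (1/3)π((5/19)h)²h = (25/1083)πh³
dV/dh = (25/361)πh²
dh/dt = (dV/dt)/(dV/dh) = -10/((25/361)π·16²) = -361/(640π) m/min
The level is dropping at 361/(640π) ≈ 0.1795 m/min.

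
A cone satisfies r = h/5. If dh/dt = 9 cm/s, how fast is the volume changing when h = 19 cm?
3249π/25 cm³/s

V = (1/3)π(h/5)²h = πh³/75
dV/dt = πh²/25 · 9
At h = 19: dV/dt = 3249π/25 cm³/s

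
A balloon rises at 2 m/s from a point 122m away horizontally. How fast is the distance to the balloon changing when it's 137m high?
274√33653/33653 ≈ 1.494 m/s

z² = 122² + y²
z = √(122² + 137²) = √33653
dz/dt = y/z · dy/dt = 137/√33653 · 2 = 274√33653/33653 ≈ 1.494 m/s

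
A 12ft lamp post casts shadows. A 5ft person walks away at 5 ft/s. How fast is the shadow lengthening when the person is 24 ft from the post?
25/7 ft/s

By similar triangles: 12/(x+s) = 5/s
Solving: s = 5x/7
ds/dt = 5/7 · dx/dt = 5/7 · 5 = 25/7 ft/s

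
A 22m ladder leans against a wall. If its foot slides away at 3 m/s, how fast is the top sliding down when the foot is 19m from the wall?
19√123/41 ≈ 5.14 m/s

x² + y² = 22²
2x·dx/dt + 2y·dy/dt = 0
dy/dt = -x/y · dx/dt = -19/√123 · 3 = -19√123/41 m/s
The top is descending at 19√123/41 ≈ 5.14 m/s.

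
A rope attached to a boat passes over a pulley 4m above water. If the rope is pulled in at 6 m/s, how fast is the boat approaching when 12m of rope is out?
9√2/2 ≈ 6.364 m/s

rope² = x² + 4²
x = √(12² - 4²) = 8√2
dx/dt = (rope/x) · d(rope)/dt = (12/(8√2)) · (-6) = -9√2/2 m/s
The boat approaches at 9√2/2 ≈ 6.364 m/s.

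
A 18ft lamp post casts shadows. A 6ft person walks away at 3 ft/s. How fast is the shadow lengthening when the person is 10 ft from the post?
3/2 ft/s

By similar triangles: 18/(x+s) = 6/s
Solving: s = 6x/12
ds/dt = 6/12 · dx/dt = 1/2 · 3 = 3/2 ft/s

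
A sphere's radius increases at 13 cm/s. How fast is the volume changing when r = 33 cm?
56628π cm³/s

V = (4/3)πr³
dV/dt = dV/dr · dr/dt = 4πr² · 13
At r = 33: dV/dt = 56628π cm³/s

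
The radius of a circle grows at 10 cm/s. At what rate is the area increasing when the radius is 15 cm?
300π cm²/s

A = πr²
dA/dt = 2πr · dr/dt = 2π(15)(10) = 300π cm²/s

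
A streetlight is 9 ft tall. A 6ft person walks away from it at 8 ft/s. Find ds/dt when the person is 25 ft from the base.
16 ft/s

By similar triangles: 9/(x+s) = 6/s
Solving: s = 6x/3
ds/dt = 6/3 · dx/dt = 2 · 8 = 16 ft/s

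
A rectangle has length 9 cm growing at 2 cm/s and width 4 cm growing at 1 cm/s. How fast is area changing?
17 cm²/s

A = lw
dA/dt = w·dl/dt + l·dw/dt = 4·2 + 9·1 = 17 cm²/s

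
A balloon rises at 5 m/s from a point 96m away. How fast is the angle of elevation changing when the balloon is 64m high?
0.036058 rad/s

tan(θ) = y/96
sec²(θ) · dθ/dt = (1/96) · dy/dt
dθ/dt = cos²(θ)/96 · 5 = 96/(96² + 64²) · 5
dθ/dt = 0.036058 rad/s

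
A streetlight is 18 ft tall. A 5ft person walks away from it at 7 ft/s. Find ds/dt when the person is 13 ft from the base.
35/13 ft/s

By similar triangles: 18/(x+s) = 5/s
Solving: s = 5x/13
ds/dt = 5/13 · dx/dt = 5/13 · 7 = 35/13 ft/s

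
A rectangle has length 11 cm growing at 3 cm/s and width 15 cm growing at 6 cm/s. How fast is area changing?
111 cm²/s

A = lw
dA/dt = w·dl/dt + l·dw/dt = 15·3 + 11·6 = 111 cm²/s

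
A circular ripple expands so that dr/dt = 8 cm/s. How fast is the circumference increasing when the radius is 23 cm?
16π cm/s

C = 2πr
dC/dt = 2π · dr/dt = 2π · 8 = 16π cm/s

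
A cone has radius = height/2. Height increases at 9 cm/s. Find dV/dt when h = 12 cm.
324π cm³/s

V = (1/3)π(h/2)²h = πh³/12
dV/dt = πh²/4 · 9
At h = 12: dV/dt = 324π cm³/s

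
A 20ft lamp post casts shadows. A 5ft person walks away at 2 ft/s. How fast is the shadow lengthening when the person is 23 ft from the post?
2/3 ft/s

By similar triangles: 20/(x+s) = 5/s
Solving: s = 5x/15
ds/dt = 5/15 · dx/dt = 1/3 · 2 = 2/3 ft/s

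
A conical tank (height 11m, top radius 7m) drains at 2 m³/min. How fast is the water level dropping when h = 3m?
242/(441π) ≈ 0.1747 m/min

r/h = 7/11, so r = (7/11)h
V = (1/3)πr²h = (1/3)π((7/11)h)²h = (49/363)πh³
dV/dh = (49/121)πh²
dh/dt = (dV/dt)/(dV/dh) = -2/((49/121)π·3²) = -242/(441π) m/min
The level is dropping at 242/(441π) ≈ 0.1747 m/min.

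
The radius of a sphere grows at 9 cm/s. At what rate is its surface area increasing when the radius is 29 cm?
2088π cm²/s

S = 4πr²
dS/dt = dS/dr · dr/dt = 8πr · 9
At r = 29: dS/dt = 2088π cm²/s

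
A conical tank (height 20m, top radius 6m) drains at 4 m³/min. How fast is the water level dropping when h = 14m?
100/(441π) ≈ 0.07218 m/min

r/h = 6/20, so r = (3/10)h
V = (1/3)πr²h = (1/3)π((3/10)h)²h = (3/100)πh³
dV/dh = (9/100)πh²
dh/dt = (dV/dt)/(dV/dh) = -4/((9/100)π·14²) = -100/(441π) m/min
The level is dropping at 100/(441π) ≈ 0.07218 m/min.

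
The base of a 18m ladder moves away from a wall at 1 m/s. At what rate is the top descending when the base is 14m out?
7√2/8 ≈ 1.237 m/s

x² + y² = 18²
2x·dx/dt + 2y·dy/dt = 0
dy/dt = -x/y · dx/dt = -14/(8√2) · 1 = -7√2/8 m/s
The top is descending at 7√2/8 ≈ 1.237 m/s.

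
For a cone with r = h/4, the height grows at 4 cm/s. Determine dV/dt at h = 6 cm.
9π cm³/s

V = (1/3)π(h/4)²h = πh³/48
dV/dt = πh²/16 · 4
At h = 6: dV/dt = 9π cm³/s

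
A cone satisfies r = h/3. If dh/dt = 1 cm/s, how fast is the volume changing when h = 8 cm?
64π/9 cm³/s

V = (1/3)π(h/3)²h = πh³/27
dV/dt = πh²/9 · 1
At h = 8: dV/dt = 64π/9 cm³/s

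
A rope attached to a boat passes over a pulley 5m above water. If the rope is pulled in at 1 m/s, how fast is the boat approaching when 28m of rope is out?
28√759/759 ≈ 1.016 m/s

rope² = x² + 5²
x = √(28² - 5²) = √759
dx/dt = (rope/x) · d(rope)/dt = (28/√759) · (-1) = -28√759/759 m/s
The boat approaches at 28√759/759 ≈ 1.016 m/s.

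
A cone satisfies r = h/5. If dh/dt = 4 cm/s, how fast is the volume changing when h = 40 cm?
256π cm³/s

V = (1/3)π(h/5)²h = πh³/75
dV/dt = πh²/25 · 4
At h = 40: dV/dt = 256π cm³/s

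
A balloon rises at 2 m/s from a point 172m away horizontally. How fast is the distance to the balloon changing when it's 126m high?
126√11365/11365 ≈ 1.182 m/s

z² = 172² + y²
z = √(172² + 126²) = 2√11365
dz/dt = y/z · dy/dt = 126/(2√11365) · 2 = 126√11365/11365 ≈ 1.182 m/s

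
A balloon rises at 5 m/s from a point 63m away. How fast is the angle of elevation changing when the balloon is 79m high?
0.030852 rad/s

tan(θ) = y/63
sec²(θ) · dθ/dt = (1/63) · dy/dt
dθ/dt = cos²(θ)/63 · 5 = 63/(63² + 79²) · 5
dθ/dt = 0.030852 rad/s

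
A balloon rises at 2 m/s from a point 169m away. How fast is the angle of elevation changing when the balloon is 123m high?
0.007736 rad/s

tan(θ) = y/169
sec²(θ) · dθ/dt = (1/169) · dy/dt
dθ/dt = cos²(θ)/169 · 2 = 169/(169² + 123²) · 2
dθ/dt = 0.007736 rad/s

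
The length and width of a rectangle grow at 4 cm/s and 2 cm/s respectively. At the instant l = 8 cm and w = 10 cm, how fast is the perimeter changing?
12 cm/s

P = 2(l + w)
dP/dt = 2(dl/dt + dw/dt) = 2(4 + 2) = 12 cm/s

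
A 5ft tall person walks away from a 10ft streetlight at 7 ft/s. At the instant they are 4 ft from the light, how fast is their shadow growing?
7 ft/s

By similar triangles: 10/(x+s) = 5/s
Solving: s = 5x/5
ds/dt = 5/5 · dx/dt = 1 · 7 = 7 ft/s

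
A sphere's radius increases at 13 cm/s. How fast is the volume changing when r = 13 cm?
8788π cm³/s

V = (4/3)πr³
dV/dt = dV/dr · dr/dt = 4πr² · 13
At r = 13: dV/dt = 8788π cm³/s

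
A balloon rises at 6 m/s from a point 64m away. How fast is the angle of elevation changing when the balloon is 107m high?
0.024702 rad/s

tan(θ) = y/64
sec²(θ) · dθ/dt = (1/64) · dy/dt
dθ/dt = cos²(θ)/64 · 6 = 64/(64² + 107²) · 6
dθ/dt = 0.024702 rad/s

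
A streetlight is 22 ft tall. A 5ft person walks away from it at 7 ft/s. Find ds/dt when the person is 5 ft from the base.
35/17 ft/s

By similar triangles: 22/(x+s) = 5/s
Solving: s = 5x/17
ds/dt = 5/17 · dx/dt = 5/17 · 7 = 35/17 ft/s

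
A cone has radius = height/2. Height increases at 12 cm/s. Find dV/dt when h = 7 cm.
147π cm³/s

V = (1/3)π(h/2)²h = πh³/12
dV/dt = πh²/4 · 12
At h = 7: dV/dt = 147π cm³/s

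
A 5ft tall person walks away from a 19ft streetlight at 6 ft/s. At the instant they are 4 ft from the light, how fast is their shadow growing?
15/7 ft/s

By similar triangles: 19/(x+s) = 5/s
Solving: s = 5x/14
ds/dt = 5/14 · dx/dt = 5/14 · 6 = 15/7 ft/s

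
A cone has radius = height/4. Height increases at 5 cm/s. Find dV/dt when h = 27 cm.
3645π/16 cm³/s

V = (1/3)π(h/4)²h = πh³/48
dV/dt = πh²/16 · 5
At h = 27: dV/dt = 3645π/16 cm³/s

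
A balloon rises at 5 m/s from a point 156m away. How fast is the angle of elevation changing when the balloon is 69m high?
0.026807 rad/s

tan(θ) = y/156
sec²(θ) · dθ/dt = (1/156) · dy/dt
dθ/dt = cos²(θ)/156 · 5 = 156/(156² + 69²) · 5
dθ/dt = 0.026807 rad/s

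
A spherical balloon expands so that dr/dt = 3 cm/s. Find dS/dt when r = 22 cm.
528π cm²/s

S = 4πr²
dS/dt = dS/dr · dr/dt = 8πr · 3
At r = 22: dS/dt = 528π cm²/s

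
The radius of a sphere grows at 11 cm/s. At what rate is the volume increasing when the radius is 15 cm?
9900π cm³/s

V = (4/3)πr³
dV/dt = dV/dr · dr/dt = 4πr² · 11
At r = 15: dV/dt = 9900π cm³/s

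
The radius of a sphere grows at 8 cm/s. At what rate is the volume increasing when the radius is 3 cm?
288π cm³/s

V = (4/3)πr³
dV/dt = dV/dr · dr/dt = 4πr² · 8
At r = 3: dV/dt = 288π cm³/s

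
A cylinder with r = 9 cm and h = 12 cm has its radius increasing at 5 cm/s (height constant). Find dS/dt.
300π cm²/s

S = 2πrh + 2πr² (lateral + bases)
dS/dt = (2πh + 4πr)·dr/dt = (2π·12 + 4π·9)·5
= 300π cm²/s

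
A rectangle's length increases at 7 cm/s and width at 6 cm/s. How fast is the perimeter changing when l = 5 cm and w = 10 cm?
26 cm/s

P = 2(l + w)
dP/dt = 2(dl/dt + dw/dt) = 2(7 + 6) = 26 cm/s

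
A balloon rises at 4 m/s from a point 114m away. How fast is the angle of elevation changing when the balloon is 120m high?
0.016645 rad/s

tan(θ) = y/114
sec²(θ) · dθ/dt = (1/114) · dy/dt
dθ/dt = cos²(θ)/114 · 4 = 114/(114² + 120²) · 4
dθ/dt = 0.016645 rad/s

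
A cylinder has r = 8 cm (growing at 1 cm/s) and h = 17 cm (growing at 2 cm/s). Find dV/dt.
400π cm³/s

V = πr²h
dV/dt = 2πrh·dr/dt + πr²·dh/dt
= 2π(8)(17)(1) + π(8)²(2)
= 400π cm³/s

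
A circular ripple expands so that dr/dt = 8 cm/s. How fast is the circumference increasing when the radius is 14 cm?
16π cm/s

C = 2πr
dC/dt = 2π · dr/dt = 2π · 8 = 16π cm/s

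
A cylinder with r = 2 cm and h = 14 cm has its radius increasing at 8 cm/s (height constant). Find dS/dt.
288π cm²/s

S = 2πrh + 2πr² (lateral + bases)
dS/dt = (2πh + 4πr)·dr/dt = (2π·14 + 4π·2)·8
= 288π cm²/s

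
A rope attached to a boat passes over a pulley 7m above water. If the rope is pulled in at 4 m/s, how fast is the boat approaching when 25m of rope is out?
25/6 ≈ 4.167 m/s

rope² = x² + 7²
x = √(25² - 7²) = 24
dx/dt = (rope/x) · d(rope)/dt = (25/24) · (-4) = -25/6 m/s
The boat approaches at 25/6 ≈ 4.167 m/s.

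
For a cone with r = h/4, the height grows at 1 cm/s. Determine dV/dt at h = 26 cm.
169π/4 cm³/s

V = (1/3)π(h/4)²h = πh³/48
dV/dt = πh²/16 · 1
At h = 26: dV/dt = 169π/4 cm³/s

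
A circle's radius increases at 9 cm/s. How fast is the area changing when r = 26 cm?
468π cm²/s

A = πr²
dA/dt = 2πr · dr/dt = 2π(26)(9) = 468π cm²/s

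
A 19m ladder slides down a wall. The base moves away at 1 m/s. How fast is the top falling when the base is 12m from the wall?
12√217/217 ≈ 0.8146 m/s

x² + y² = 19²
2x·dx/dt + 2y·dy/dt = 0
dy/dt = -x/y · dx/dt = -12/√217 · 1 = -12√217/217 m/s
The top is descending at 12√217/217 ≈ 0.8146 m/s.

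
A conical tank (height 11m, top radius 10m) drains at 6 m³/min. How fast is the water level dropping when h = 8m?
363/(3200π) ≈ 0.03611 m/min

r/h = 10/11, so r = (10/11)h
V = (1/3)πr²h = (1/3)π((10/11)h)²h = (100/363)πh³
dV/dh = (100/121)πh²
dh/dt = (dV/dt)/(dV/dh) = -6/((100/121)π·8²) = -363/(3200π) m/min
The level is dropping at 363/(3200π) ≈ 0.03611 m/min.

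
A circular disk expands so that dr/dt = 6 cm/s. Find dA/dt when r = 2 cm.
24π cm²/s

A = πr²
dA/dt = 2πr · dr/dt = 2π(2)(6) = 24π cm²/s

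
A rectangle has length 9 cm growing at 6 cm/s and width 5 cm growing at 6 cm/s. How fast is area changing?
84 cm²/s

A = lw
dA/dt = w·dl/dt + l·dw/dt = 5·6 + 9·6 = 84 cm²/s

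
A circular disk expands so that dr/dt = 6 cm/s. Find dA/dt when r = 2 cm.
24π cm²/s

A = πr²
dA/dt = 2πr · dr/dt = 2π(2)(6) = 24π cm²/s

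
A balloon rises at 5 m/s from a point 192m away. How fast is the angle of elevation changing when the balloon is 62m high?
0.023583 rad/s

tan(θ) = y/192
sec²(θ) · dθ/dt = (1/192) · dy/dt
dθ/dt = cos²(θ)/192 · 5 = 192/(192² + 62²) · 5
dθ/dt = 0.023583 rad/s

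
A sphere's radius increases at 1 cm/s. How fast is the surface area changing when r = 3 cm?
24π cm²/s

S = 4πr²
dS/dt = dS/dr · dr/dt = 8πr · 1
At r = 3: dS/dt = 24π cm²/s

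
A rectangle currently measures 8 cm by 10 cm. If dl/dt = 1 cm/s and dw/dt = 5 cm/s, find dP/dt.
12 cm/s

P = 2(l + w)
dP/dt = 2(dl/dt + dw/dt) = 2(1 + 5) = 12 cm/s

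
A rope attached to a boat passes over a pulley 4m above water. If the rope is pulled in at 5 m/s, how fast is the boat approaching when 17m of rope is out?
85√273/273 ≈ 5.144 m/s

rope² = x² + 4²
x = √(17² - 4²) = √273
dx/dt = (rope/x) · d(rope)/dt = (17/√273) · (-5) = -85√273/273 m/s
The boat approaches at 85√273/273 ≈ 5.144 m/s.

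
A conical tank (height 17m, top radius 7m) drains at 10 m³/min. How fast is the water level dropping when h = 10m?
289/(490π) ≈ 0.1877 m/min

r/h = 7/17, so r = (7/17)h
V = (1/3)πr²h = (1/3)π((7/17)h)²h = (49/867)πh³
dV/dh = (49/289)πh²
dh/dt = (dV/dt)/(dV/dh) = -10/((49/289)π·10²) = -289/(490π) m/min
The level is dropping at 289/(490π) ≈ 0.1877 m/min.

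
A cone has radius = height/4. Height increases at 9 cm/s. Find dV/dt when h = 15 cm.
2025π/16 cm³/s

V = (1/3)π(h/4)²h = πh³/48
dV/dt = πh²/16 · 9
At h = 15: dV/dt = 2025π/16 cm³/s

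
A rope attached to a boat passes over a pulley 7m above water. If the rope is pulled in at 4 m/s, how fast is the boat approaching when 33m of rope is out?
33√65/65 ≈ 4.093 m/s

rope² = x² + 7²
x = √(33² - 7²) = 4√65
dx/dt = (rope/x) · d(rope)/dt = (33/(4√65)) · (-4) = -33√65/65 m/s
The boat approaches at 33√65/65 ≈ 4.093 m/s.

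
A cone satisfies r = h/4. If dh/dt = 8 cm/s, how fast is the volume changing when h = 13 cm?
169π/2 cm³/s

V = (1/3)π(h/4)²h = πh³/48
dV/dt = πh²/16 · 8
At h = 13: dV/dt = 169π/2 cm³/s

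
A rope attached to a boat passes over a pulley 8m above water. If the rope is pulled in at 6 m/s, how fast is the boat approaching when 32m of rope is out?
8√15/5 ≈ 6.197 m/s

rope² = x² + 8²
x = √(32² - 8²) = 8√15
dx/dt = (rope/x) · d(rope)/dt = (32/(8√15)) · (-6) = -8√15/5 m/s
The boat approaches at 8√15/5 ≈ 6.197 m/s.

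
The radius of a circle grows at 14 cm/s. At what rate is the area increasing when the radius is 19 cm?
532π cm²/s

A = πr²
dA/dt = 2πr · dr/dt = 2π(19)(14) = 532π cm²/s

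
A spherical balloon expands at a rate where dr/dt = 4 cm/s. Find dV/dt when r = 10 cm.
1600π cm³/s

V = (4/3)πr³
dV/dt = dV/dr · dr/dt = 4πr² · 4
At r = 10: dV/dt = 1600π cm³/s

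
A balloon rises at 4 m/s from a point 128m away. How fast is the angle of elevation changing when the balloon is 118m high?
0.016893 rad/s

tan(θ) = y/128
sec²(θ) · dθ/dt = (1/128) · dy/dt
dθ/dt = cos²(θ)/128 · 4 = 128/(128² + 118²) · 4
dθ/dt = 0.016893 rad/s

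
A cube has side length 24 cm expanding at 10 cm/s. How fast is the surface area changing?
2880 cm²/s

A = 6s²
dA/dt = 12s · ds/dt = 12·24·10 = 2880 cm²/s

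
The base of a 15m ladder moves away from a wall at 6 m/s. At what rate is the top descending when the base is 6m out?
4√21/7 ≈ 2.619 m/s

x² + y² = 15²
2x·dx/dt + 2y·dy/dt = 0
dy/dt = -x/y · dx/dt = -6/(3√21) · 6 = -4√21/7 m/s
The top is descending at 4√21/7 ≈ 2.619 m/s.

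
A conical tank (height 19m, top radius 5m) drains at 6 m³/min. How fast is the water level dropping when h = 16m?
1083/(3200π) ≈ 0.1077 m/min

r/h = 5/19, so r = (5/19)h
V = (1/3)πr²h = (1/3)π((5/19)h)²h = (25/1083)πh³
dV/dh = (25/361)πh²
dh/dt = (dV/dt)/(dV/dh) = -6/((25/361)π·16²) = -1083/(3200π) m/min
The level is dropping at 1083/(3200π) ≈ 0.1077 m/min.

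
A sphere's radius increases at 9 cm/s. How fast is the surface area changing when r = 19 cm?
1368π cm²/s

S = 4πr²
dS/dt = dS/dr · dr/dt = 8πr · 9
At r = 19: dS/dt = 1368π cm²/s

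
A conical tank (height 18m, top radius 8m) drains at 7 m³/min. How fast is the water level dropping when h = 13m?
567/(2704π) ≈ 0.06675 m/min

r/h = 8/18, so r = (4/9)h
V = (1/3)πr²h = (1/3)π((4/9)h)²h = (16/243)πh³
dV/dh = (16/81)πh²
dh/dt = (dV/dt)/(dV/dh) = -7/((16/81)π·13²) = -567/(2704π) m/min
The level is dropping at 567/(2704π) ≈ 0.06675 m/min.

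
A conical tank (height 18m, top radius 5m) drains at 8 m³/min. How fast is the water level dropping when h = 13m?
2592/(4225π) ≈ 0.1953 m/min

r/h = 5/18, so r = (5/18)h
V = (1/3)πr²h = (1/3)π((5/18)h)²h = (25/972)πh³
dV/dh = (25/324)πh²
dh/dt = (dV/dt)/(dV/dh) = -8/((25/324)π·13²) = -2592/(4225π) m/min
The level is dropping at 2592/(4225π) ≈ 0.1953 m/min.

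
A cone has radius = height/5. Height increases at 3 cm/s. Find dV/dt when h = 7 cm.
147π/25 cm³/s

V = (1/3)π(h/5)²h = πh³/75
dV/dt = πh²/25 · 3
At h = 7: dV/dt = 147π/25 cm³/s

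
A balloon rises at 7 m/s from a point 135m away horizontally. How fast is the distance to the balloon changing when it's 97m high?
679√27634/27634 ≈ 4.085 m/s

z² = 135² + y²
z = √(135² + 97²) = √27634
dz/dt = y/z · dy/dt = 97/√27634 · 7 = 679√27634/27634 ≈ 4.085 m/s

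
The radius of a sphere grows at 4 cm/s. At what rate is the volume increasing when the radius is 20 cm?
6400π cm³/s

V = (4/3)πr³
dV/dt = dV/dr · dr/dt = 4πr² · 4
At r = 20: dV/dt = 6400π cm³/s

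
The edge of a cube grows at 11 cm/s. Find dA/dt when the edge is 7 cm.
924 cm²/s

A = 6s²
dA/dt = 12s · ds/dt = 12·7·11 = 924 cm²/s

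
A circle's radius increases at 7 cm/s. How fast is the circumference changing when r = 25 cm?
14π cm/s

C = 2πr
dC/dt = 2π · dr/dt = 2π · 7 = 14π cm/s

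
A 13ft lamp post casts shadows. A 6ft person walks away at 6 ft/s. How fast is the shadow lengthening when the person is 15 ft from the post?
36/7 ft/s

By similar triangles: 13/(x+s) = 6/s
Solving: s = 6x/7
ds/dt = 6/7 · dx/dt = 6/7 · 6 = 36/7 ft/s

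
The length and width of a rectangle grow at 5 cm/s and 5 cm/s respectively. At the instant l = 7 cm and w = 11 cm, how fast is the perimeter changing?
20 cm/s

P = 2(l + w)
dP/dt = 2(dl/dt + dw/dt) = 2(5 + 5) = 20 cm/s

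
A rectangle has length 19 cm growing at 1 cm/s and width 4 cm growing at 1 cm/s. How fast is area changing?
23 cm²/s

A = lw
dA/dt = w·dl/dt + l·dw/dt = 4·1 + 19·1 = 23 cm²/s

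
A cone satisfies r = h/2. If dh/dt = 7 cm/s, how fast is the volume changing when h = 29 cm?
5887π/4 cm³/s

V = (1/3)π(h/2)²h = πh³/12
dV/dt = πh²/4 · 7
At h = 29: dV/dt = 5887π/4 cm³/s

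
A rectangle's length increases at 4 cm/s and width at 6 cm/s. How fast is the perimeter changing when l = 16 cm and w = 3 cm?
20 cm/s

P = 2(l + w)
dP/dt = 2(dl/dt + dw/dt) = 2(4 + 6) = 20 cm/s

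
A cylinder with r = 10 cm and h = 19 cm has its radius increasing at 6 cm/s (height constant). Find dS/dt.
468π cm²/s

S = 2πrh + 2πr² (lateral + bases)
dS/dt = (2πh + 4πr)·dr/dt = (2π·19 + 4π·10)·6
= 468π cm²/s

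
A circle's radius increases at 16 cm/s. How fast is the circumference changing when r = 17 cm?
32π cm/s

C = 2πr
dC/dt = 2π · dr/dt = 2π · 16 = 32π cm/s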